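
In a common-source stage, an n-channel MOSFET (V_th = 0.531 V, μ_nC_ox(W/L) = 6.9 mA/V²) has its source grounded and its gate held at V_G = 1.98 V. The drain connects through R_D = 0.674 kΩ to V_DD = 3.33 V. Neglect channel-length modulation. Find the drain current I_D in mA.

V_GS = V_G = 1.98 V, so V_ov = 1.98 − 0.531 = 1.45 V.
Assume saturation: I_D = ½ k_n V_ov² = 0.5 × 6.9 × 1.45² = 7.24 mA, giving V_DS = V_DD − I_D R_D = 3.33 − 7.24 × 0.674 = -1.55 V.
But -1.55 V < V_ov = 1.45 V, so the device is actually in triode.
In triode I_D = k_n[V_ov V_DS − ½ V_DS²] and I_D = (V_DD − V_DS)/R_D. Equating: 2.33 V_DS² − 7.739 V_DS + 3.33 = 0, giving V_DS = 0.508 V (the root below V_ov).
I_D = (3.33 − 0.508) / 0.674 = 4.19 mA.

I_D = 4.19 mA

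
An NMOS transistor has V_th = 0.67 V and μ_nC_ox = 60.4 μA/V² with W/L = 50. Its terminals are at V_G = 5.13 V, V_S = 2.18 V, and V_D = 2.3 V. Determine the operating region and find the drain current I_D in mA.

V_GS = V_G − V_S = 5.13 − 2.18 = 2.95 V; V_DS = V_D − V_S = 2.3 − 2.18 = 0.12 V.
k_n = μ_nC_ox · (W/L) = 3.02 mA/V².
V_ov = V_GS − V_th = 2.95 − 0.67 = 2.28 V.
Since V_DS = 0.12 V < V_ov = 2.28 V, the device is in the triode region.
I_D = k_n [V_ov · V_DS − ½ V_DS²] = 3.02 × [2.28 × 0.12 − 0.5 × 0.12²] = 0.805 mA.

Triode; I_D = 0.805 mA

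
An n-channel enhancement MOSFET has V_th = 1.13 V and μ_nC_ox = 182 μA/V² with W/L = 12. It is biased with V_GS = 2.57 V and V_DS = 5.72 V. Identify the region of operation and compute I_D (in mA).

k_n = μ_nC_ox · (W/L) = 2.184 mA/V².
V_ov = V_GS − V_th = 2.57 − 1.13 = 1.44 V.
Since V_DS = 5.72 V ≥ V_ov = 1.44 V, the device is in saturation.
I_D = ½ k_n V_ov² = 0.5 × 2.184 × 1.44² = 2.26 mA.

Saturation; I_D = 2.26 mA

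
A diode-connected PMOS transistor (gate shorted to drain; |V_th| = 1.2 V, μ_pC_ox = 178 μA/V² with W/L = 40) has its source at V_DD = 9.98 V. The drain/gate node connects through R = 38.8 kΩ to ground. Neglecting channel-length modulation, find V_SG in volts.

V_SG = 1.45 V

With gate tied to drain, V_SG = V_SD ≥ V_SG − |V_th|, so the device is in saturation.
k_p = μ_pC_ox · (W/L) = 7.12 mA/V².
KCL at the drain: ½ k_p (V_SG − |V_th|)² = (V_DD − V_SG)/R.
Let x = V_SG − 1.2. Then 138 x² + x − 8.78 = 0, giving x = 0.249 V (positive root), so V_SG = 1.45 V.
I_D = (V_DD − V_SG)/R = (9.98 − 1.45) / 38.8 = 0.22 mA.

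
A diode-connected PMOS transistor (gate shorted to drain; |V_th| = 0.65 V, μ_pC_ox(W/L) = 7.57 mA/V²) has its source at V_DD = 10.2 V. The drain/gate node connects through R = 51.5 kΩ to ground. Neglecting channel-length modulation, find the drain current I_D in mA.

With gate tied to drain, V_SG = V_SD ≥ V_SG − |V_th|, so the device is in saturation.
KCL at the drain: ½ k_p (V_SG − |V_th|)² = (V_DD − V_SG)/R.
Let x = V_SG − 0.65. Then 195 x² + x − 9.55 = 0, giving x = 0.219 V (positive root), so V_SG = 0.869 V.
I_D = (V_DD − V_SG)/R = (10.2 − 0.869) / 51.5 = 0.181 mA.

I_D = 0.181 mA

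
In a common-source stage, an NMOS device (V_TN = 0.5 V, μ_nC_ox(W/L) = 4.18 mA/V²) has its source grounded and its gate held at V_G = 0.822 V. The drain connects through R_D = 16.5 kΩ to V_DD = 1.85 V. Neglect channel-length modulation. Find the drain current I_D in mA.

V_GS = V_G = 0.822 V, so V_ov = 0.822 − 0.5 = 0.322 V.
Assume saturation: I_D = ½ k_n V_ov² = 0.5 × 4.18 × 0.322² = 0.217 mA, giving V_DS = V_DD − I_D R_D = 1.85 − 0.217 × 16.5 = -1.73 V.
But -1.73 V < V_ov = 0.322 V, so the device is actually in triode.
In triode I_D = k_n[V_ov V_DS − ½ V_DS²] and I_D = (V_DD − V_DS)/R_D. Equating: 34.5 V_DS² − 23.21 V_DS + 1.85 = 0, giving V_DS = 0.0924 V (the root below V_ov).
I_D = (1.85 − 0.0924) / 16.5 = 0.107 mA.

I_D = 0.107 mA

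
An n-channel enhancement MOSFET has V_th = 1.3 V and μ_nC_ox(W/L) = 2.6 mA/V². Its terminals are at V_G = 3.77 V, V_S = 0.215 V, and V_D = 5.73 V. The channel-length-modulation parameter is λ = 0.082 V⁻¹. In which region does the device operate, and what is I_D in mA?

V_GS = V_G − V_S = 3.77 − 0.215 = 3.56 V; V_DS = V_D − V_S = 5.73 − 0.215 = 5.52 V.
V_ov = V_GS − V_th = 3.56 − 1.3 = 2.25 V.
Since V_DS = 5.52 V ≥ V_ov = 2.25 V, the device is in saturation.
I_D = ½ k_n V_ov² (1 + λ V_DS) = 0.5 × 2.6 × 2.25² × (1 + 0.082 × 5.52) = 9.6 mA.

Saturation; I_D = 9.60 mA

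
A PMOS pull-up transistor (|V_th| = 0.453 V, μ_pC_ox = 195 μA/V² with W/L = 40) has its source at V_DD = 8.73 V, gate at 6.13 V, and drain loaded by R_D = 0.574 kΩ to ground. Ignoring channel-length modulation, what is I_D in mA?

I_D = 13.4 mA

V_SG = V_DD − V_G = 8.73 − 6.13 = 2.6 V, so V_ov = 2.6 − 0.453 = 2.15 V.
k_p = μ_pC_ox · (W/L) = 7.8 mA/V².
Assume saturation: I_D = ½ k_p V_ov² = 0.5 × 7.8 × 2.15² = 18 mA, giving V_SD = V_DD − I_D R_D = 8.73 − 18 × 0.574 = -1.59 V.
But -1.59 V < V_ov = 2.15 V, so the device is actually in triode.
In triode I_D = k_p[V_ov V_SD − ½ V_SD²] and I_D = (V_DD − V_SD)/R_D. Equating: 2.24 V_SD² − 10.61 V_SD + 8.73 = 0, giving V_SD = 1.06 V (the root below V_ov).
I_D = (8.73 − 1.06) / 0.574 = 13.4 mA.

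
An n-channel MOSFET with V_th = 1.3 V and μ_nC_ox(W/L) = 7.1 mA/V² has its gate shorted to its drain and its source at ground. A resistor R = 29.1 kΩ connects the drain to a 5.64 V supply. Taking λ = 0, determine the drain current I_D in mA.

I_D = 0.142 mA

With gate tied to drain, V_GS = V_DS ≥ V_GS − V_th, so the device is in saturation.
KCL at the drain: ½ k_n (V_GS − V_th)² = (V_DD − V_GS)/R.
Let x = V_GS − 1.3. Then 103 x² + x − 4.34 = 0, giving x = 0.2 V (positive root), so V_GS = 1.5 V.
I_D = (V_DD − V_GS)/R = (5.64 − 1.5) / 29.1 = 0.142 mA.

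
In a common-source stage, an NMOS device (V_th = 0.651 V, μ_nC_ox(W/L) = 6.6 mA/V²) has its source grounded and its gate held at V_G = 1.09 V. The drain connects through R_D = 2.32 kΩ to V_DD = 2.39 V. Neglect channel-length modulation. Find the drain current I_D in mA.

I_D = 0.636 mA

V_GS = V_G = 1.09 V, so V_ov = 1.09 − 0.651 = 0.439 V.
Assume saturation: I_D = ½ k_n V_ov² = 0.5 × 6.6 × 0.439² = 0.636 mA, giving V_DS = V_DD − I_D R_D = 2.39 − 0.636 × 2.32 = 0.915 V.
V_DS = 0.915 V ≥ V_ov = 0.439 V, confirming saturation.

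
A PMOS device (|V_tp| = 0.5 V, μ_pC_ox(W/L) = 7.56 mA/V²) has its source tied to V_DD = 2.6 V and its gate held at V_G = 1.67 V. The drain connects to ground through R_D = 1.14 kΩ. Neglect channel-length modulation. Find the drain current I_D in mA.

V_SG = V_DD − V_G = 2.6 − 1.67 = 0.93 V, so V_ov = 0.93 − 0.5 = 0.43 V.
Assume saturation: I_D = ½ k_p V_ov² = 0.5 × 7.56 × 0.43² = 0.699 mA, giving V_SD = V_DD − I_D R_D = 2.6 − 0.699 × 1.14 = 1.8 V.
V_SD = 1.8 V ≥ V_ov = 0.43 V, confirming saturation.

I_D = 0.699 mA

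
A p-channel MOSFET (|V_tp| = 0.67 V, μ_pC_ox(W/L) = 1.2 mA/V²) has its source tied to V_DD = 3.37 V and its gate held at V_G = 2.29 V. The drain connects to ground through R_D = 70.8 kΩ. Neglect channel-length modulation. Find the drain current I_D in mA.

I_D = 0.0461 mA

V_SG = V_DD − V_G = 3.37 − 2.29 = 1.08 V, so V_ov = 1.08 − 0.67 = 0.41 V.
Assume saturation: I_D = ½ k_p V_ov² = 0.5 × 1.2 × 0.41² = 0.101 mA, giving V_SD = V_DD − I_D R_D = 3.37 − 0.101 × 70.8 = -3.77 V.
But -3.77 V < V_ov = 0.41 V, so the device is actually in triode.
In triode I_D = k_p[V_ov V_SD − ½ V_SD²] and I_D = (V_DD − V_SD)/R_D. Equating: 42.5 V_SD² − 35.83 V_SD + 3.37 = 0, giving V_SD = 0.108 V (the root below V_ov).
I_D = (3.37 − 0.108) / 70.8 = 0.0461 mA.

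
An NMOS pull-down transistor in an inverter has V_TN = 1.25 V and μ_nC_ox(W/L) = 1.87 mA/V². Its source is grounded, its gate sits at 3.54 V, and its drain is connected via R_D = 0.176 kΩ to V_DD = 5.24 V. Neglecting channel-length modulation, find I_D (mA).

V_GS = V_G = 3.54 V, so V_ov = 3.54 − 1.25 = 2.29 V.
Assume saturation: I_D = ½ k_n V_ov² = 0.5 × 1.87 × 2.29² = 4.9 mA, giving V_DS = V_DD − I_D R_D = 5.24 − 4.9 × 0.176 = 4.38 V.
V_DS = 4.38 V ≥ V_ov = 2.29 V, confirming saturation.

I_D = 4.90 mA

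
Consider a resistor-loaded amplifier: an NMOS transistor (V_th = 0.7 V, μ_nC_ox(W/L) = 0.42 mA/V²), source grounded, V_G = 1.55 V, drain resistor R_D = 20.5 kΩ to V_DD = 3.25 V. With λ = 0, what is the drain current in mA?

V_GS = V_G = 1.55 V, so V_ov = 1.55 − 0.7 = 0.85 V.
Assume saturation: I_D = ½ k_n V_ov² = 0.5 × 0.42 × 0.85² = 0.152 mA, giving V_DS = V_DD − I_D R_D = 3.25 − 0.152 × 20.5 = 0.14 V.
But 0.14 V < V_ov = 0.85 V, so the device is actually in triode.
In triode I_D = k_n[V_ov V_DS − ½ V_DS²] and I_D = (V_DD − V_DS)/R_D. Equating: 4.3 V_DS² − 8.319 V_DS + 3.25 = 0, giving V_DS = 0.544 V (the root below V_ov).
I_D = (3.25 − 0.544) / 20.5 = 0.132 mA.

I_D = 0.132 mA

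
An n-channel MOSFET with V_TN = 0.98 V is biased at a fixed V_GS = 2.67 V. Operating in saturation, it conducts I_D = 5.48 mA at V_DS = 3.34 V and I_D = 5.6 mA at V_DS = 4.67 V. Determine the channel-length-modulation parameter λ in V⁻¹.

λ = 0.0174 V⁻¹

With V_GS fixed, I_D ∝ (1 + λ V_DS) in saturation, so I_D2/I_D1 = (1 + λ V_DS2)/(1 + λ V_DS1).
5.6/5.48 = 1.022 = (1 + 4.67 λ)/(1 + 3.34 λ).
Solving: λ (I_D1 V_DS2 − I_D2 V_DS1) = I_D2 − I_D1, so λ = (5.6 − 5.48) / (5.48 × 4.67 − 5.6 × 3.34) = 0.12 / 6.89 = 0.0174 V⁻¹.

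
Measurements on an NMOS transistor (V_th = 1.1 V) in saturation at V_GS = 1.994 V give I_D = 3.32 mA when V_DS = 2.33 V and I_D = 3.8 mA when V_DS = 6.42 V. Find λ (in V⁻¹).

λ = 0.0385 V⁻¹

With V_GS fixed, I_D ∝ (1 + λ V_DS) in saturation, so I_D2/I_D1 = (1 + λ V_DS2)/(1 + λ V_DS1).
3.8/3.32 = 1.145 = (1 + 6.42 λ)/(1 + 2.33 λ).
Solving: λ (I_D1 V_DS2 − I_D2 V_DS1) = I_D2 − I_D1, so λ = (3.8 − 3.32) / (3.32 × 6.42 − 3.8 × 2.33) = 0.48 / 12.5 = 0.0385 V⁻¹.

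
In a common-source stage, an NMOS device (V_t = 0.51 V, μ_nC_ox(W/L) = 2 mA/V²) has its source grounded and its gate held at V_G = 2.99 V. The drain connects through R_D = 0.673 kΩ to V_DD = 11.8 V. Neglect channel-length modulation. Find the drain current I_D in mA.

V_GS = V_G = 2.99 V, so V_ov = 2.99 − 0.51 = 2.48 V.
Assume saturation: I_D = ½ k_n V_ov² = 0.5 × 2 × 2.48² = 6.15 mA, giving V_DS = V_DD − I_D R_D = 11.8 − 6.15 × 0.673 = 7.66 V.
V_DS = 7.66 V ≥ V_ov = 2.48 V, confirming saturation.

I_D = 6.15 mA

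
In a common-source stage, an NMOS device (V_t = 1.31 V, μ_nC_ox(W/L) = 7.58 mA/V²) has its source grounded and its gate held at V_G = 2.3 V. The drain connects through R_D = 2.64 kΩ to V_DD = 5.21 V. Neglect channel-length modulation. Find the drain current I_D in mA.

I_D = 1.86 mA

V_GS = V_G = 2.3 V, so V_ov = 2.3 − 1.31 = 0.99 V.
Assume saturation: I_D = ½ k_n V_ov² = 0.5 × 7.58 × 0.99² = 3.71 mA, giving V_DS = V_DD − I_D R_D = 5.21 − 3.71 × 2.64 = -4.6 V.
But -4.6 V < V_ov = 0.99 V, so the device is actually in triode.
In triode I_D = k_n[V_ov V_DS − ½ V_DS²] and I_D = (V_DD − V_DS)/R_D. Equating: 10 V_DS² − 20.81 V_DS + 5.21 = 0, giving V_DS = 0.291 V (the root below V_ov).
I_D = (5.21 − 0.291) / 2.64 = 1.86 mA.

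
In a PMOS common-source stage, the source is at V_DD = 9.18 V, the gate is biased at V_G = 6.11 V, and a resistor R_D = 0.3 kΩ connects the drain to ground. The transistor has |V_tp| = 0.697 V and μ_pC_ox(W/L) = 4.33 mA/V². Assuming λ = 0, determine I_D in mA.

I_D = 12.2 mA

V_SG = V_DD − V_G = 9.18 − 6.11 = 3.07 V, so V_ov = 3.07 − 0.697 = 2.37 V.
Assume saturation: I_D = ½ k_p V_ov² = 0.5 × 4.33 × 2.37² = 12.2 mA, giving V_SD = V_DD − I_D R_D = 9.18 − 12.2 × 0.3 = 5.52 V.
V_SD = 5.52 V ≥ V_ov = 2.37 V, confirming saturation.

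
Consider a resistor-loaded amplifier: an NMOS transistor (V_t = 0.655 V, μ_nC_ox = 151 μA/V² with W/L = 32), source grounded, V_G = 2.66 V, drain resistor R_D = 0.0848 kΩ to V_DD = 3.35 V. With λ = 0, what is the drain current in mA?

V_GS = V_G = 2.66 V, so V_ov = 2.66 − 0.655 = 2 V.
k_n = μ_nC_ox · (W/L) = 4.832 mA/V².
Assume saturation: I_D = ½ k_n V_ov² = 0.5 × 4.832 × 2² = 9.71 mA, giving V_DS = V_DD − I_D R_D = 3.35 − 9.71 × 0.0848 = 2.53 V.
V_DS = 2.53 V ≥ V_ov = 2 V, confirming saturation.

I_D = 9.71 mA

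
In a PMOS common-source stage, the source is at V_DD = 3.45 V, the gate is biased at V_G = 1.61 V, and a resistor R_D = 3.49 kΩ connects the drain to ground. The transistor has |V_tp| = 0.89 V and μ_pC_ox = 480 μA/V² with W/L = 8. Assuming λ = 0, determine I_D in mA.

I_D = 0.905 mA

V_SG = V_DD − V_G = 3.45 − 1.61 = 1.84 V, so V_ov = 1.84 − 0.89 = 0.95 V.
k_p = μ_pC_ox · (W/L) = 3.84 mA/V².
Assume saturation: I_D = ½ k_p V_ov² = 0.5 × 3.84 × 0.95² = 1.73 mA, giving V_SD = V_DD − I_D R_D = 3.45 − 1.73 × 3.49 = -2.6 V.
But -2.6 V < V_ov = 0.95 V, so the device is actually in triode.
In triode I_D = k_p[V_ov V_SD − ½ V_SD²] and I_D = (V_DD − V_SD)/R_D. Equating: 6.7 V_SD² − 13.73 V_SD + 3.45 = 0, giving V_SD = 0.293 V (the root below V_ov).
I_D = (3.45 − 0.293) / 3.49 = 0.905 mA.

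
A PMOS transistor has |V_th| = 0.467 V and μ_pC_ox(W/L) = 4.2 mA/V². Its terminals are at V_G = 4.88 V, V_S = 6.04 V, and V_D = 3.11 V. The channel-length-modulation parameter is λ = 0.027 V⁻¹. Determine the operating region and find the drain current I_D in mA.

V_SG = V_S − V_G = 6.04 − 4.88 = 1.16 V; V_SD = V_S − V_D = 6.04 − 3.11 = 2.93 V.
V_ov = V_SG − |V_th| = 1.16 − 0.467 = 0.693 V.
Since V_SD = 2.93 V ≥ V_ov = 0.693 V, the device is in saturation.
I_D = ½ k_p V_ov² (1 + λ V_SD) = 0.5 × 4.2 × 0.693² × (1 + 0.027 × 2.93) = 1.09 mA.

Saturation; I_D = 1.09 mA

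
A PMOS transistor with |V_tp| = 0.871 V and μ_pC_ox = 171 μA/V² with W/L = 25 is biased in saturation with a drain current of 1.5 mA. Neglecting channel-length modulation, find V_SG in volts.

k_p = μ_pC_ox · (W/L) = 4.275 mA/V².
In saturation I_D = ½ k_p (V_SG − |V_tp|)², so V_SG − |V_tp| = √(2 I_D / k_p) = √(2 × 1.5 / 4.275) = 0.838 V.
V_SG = 0.871 + 0.838 = 1.71 V.

V_SG = 1.71 V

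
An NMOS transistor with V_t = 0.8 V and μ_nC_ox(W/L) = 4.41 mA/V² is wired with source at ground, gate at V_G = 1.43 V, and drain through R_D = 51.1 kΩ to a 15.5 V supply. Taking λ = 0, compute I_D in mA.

V_GS = V_G = 1.43 V, so V_ov = 1.43 − 0.8 = 0.63 V.
Assume saturation: I_D = ½ k_n V_ov² = 0.5 × 4.41 × 0.63² = 0.875 mA, giving V_DS = V_DD − I_D R_D = 15.5 − 0.875 × 51.1 = -29.2 V.
But -29.2 V < V_ov = 0.63 V, so the device is actually in triode.
In triode I_D = k_n[V_ov V_DS − ½ V_DS²] and I_D = (V_DD − V_DS)/R_D. Equating: 113 V_DS² − 143 V_DS + 15.5 = 0, giving V_DS = 0.12 V (the root below V_ov).
I_D = (15.5 − 0.12) / 51.1 = 0.301 mA.

I_D = 0.301 mA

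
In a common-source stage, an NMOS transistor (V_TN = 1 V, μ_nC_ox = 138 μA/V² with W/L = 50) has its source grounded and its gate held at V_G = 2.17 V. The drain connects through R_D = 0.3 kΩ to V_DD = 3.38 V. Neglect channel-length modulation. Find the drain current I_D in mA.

I_D = 4.72 mA

V_GS = V_G = 2.17 V, so V_ov = 2.17 − 1 = 1.17 V.
k_n = μ_nC_ox · (W/L) = 6.9 mA/V².
Assume saturation: I_D = ½ k_n V_ov² = 0.5 × 6.9 × 1.17² = 4.72 mA, giving V_DS = V_DD − I_D R_D = 3.38 − 4.72 × 0.3 = 1.96 V.
V_DS = 1.96 V ≥ V_ov = 1.17 V, confirming saturation.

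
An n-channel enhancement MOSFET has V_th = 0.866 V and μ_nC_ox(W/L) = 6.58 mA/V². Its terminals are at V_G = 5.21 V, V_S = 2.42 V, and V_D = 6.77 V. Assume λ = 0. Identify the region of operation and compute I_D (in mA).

V_GS = V_G − V_S = 5.21 − 2.42 = 2.79 V; V_DS = V_D − V_S = 6.77 − 2.42 = 4.35 V.
V_ov = V_GS − V_th = 2.79 − 0.866 = 1.92 V.
Since V_DS = 4.35 V ≥ V_ov = 1.92 V, the device is in saturation.
I_D = ½ k_n V_ov² = 0.5 × 6.58 × 1.92² = 12.2 mA.

Saturation; I_D = 12.2 mA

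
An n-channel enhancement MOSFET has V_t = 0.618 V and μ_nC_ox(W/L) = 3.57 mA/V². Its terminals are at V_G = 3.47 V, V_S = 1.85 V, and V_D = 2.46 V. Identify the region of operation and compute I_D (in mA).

V_GS = V_G − V_S = 3.47 − 1.85 = 1.62 V; V_DS = V_D − V_S = 2.46 − 1.85 = 0.61 V.
V_ov = V_GS − V_t = 1.62 − 0.618 = 1 V.
Since V_DS = 0.61 V < V_ov = 1 V, the device is in the triode region.
I_D = k_n [V_ov · V_DS − ½ V_DS²] = 3.57 × [1 × 0.61 − 0.5 × 0.61²] = 1.52 mA.

Triode; I_D = 1.52 mA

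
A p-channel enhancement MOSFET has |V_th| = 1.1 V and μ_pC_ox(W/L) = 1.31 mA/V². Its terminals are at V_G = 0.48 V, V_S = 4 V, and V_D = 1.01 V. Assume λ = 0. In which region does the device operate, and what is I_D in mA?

Saturation; I_D = 3.84 mA

V_SG = V_S − V_G = 4 − 0.48 = 3.52 V; V_SD = V_S − V_D = 4 − 1.01 = 2.99 V.
V_ov = V_SG − |V_th| = 3.52 − 1.1 = 2.42 V.
Since V_SD = 2.99 V ≥ V_ov = 2.42 V, the device is in saturation.
I_D = ½ k_p V_ov² = 0.5 × 1.31 × 2.42² = 3.84 mA.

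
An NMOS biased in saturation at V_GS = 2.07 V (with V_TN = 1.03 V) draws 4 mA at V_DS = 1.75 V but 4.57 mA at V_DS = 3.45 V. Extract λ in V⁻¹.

λ = 0.0982 V⁻¹

With V_GS fixed, I_D ∝ (1 + λ V_DS) in saturation, so I_D2/I_D1 = (1 + λ V_DS2)/(1 + λ V_DS1).
4.57/4 = 1.143 = (1 + 3.45 λ)/(1 + 1.75 λ).
Solving: λ (I_D1 V_DS2 − I_D2 V_DS1) = I_D2 − I_D1, so λ = (4.57 − 4) / (4 × 3.45 − 4.57 × 1.75) = 0.57 / 5.8 = 0.0982 V⁻¹.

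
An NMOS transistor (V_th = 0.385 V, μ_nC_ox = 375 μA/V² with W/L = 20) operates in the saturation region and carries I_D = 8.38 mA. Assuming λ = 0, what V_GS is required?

V_GS = 1.88 V

k_n = μ_nC_ox · (W/L) = 7.5 mA/V².
In saturation I_D = ½ k_n (V_GS − V_th)², so V_GS − V_th = √(2 I_D / k_n) = √(2 × 8.38 / 7.5) = 1.49 V.
V_GS = 0.385 + 1.49 = 1.88 V.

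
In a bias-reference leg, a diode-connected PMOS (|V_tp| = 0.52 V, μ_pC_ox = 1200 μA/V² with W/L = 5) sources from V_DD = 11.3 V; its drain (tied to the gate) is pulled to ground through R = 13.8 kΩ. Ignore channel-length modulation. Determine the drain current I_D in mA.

I_D = 0.745 mA

With gate tied to drain, V_SG = V_SD ≥ V_SG − |V_tp|, so the device is in saturation.
k_p = μ_pC_ox · (W/L) = 6 mA/V².
KCL at the drain: ½ k_p (V_SG − |V_tp|)² = (V_DD − V_SG)/R.
Let x = V_SG − 0.52. Then 41.4 x² + x − 10.78 = 0, giving x = 0.498 V (positive root), so V_SG = 1.02 V.
I_D = (V_DD − V_SG)/R = (11.3 − 1.02) / 13.8 = 0.745 mA.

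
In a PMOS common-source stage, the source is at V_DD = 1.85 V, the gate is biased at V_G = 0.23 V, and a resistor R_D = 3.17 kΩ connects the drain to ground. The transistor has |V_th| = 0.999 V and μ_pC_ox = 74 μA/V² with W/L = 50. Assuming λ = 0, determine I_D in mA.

V_SG = V_DD − V_G = 1.85 − 0.23 = 1.62 V, so V_ov = 1.62 − 0.999 = 0.621 V.
k_p = μ_pC_ox · (W/L) = 3.7 mA/V².
Assume saturation: I_D = ½ k_p V_ov² = 0.5 × 3.7 × 0.621² = 0.713 mA, giving V_SD = V_DD − I_D R_D = 1.85 − 0.713 × 3.17 = -0.412 V.
But -0.412 V < V_ov = 0.621 V, so the device is actually in triode.
In triode I_D = k_p[V_ov V_SD − ½ V_SD²] and I_D = (V_DD − V_SD)/R_D. Equating: 5.86 V_SD² − 8.284 V_SD + 1.85 = 0, giving V_SD = 0.278 V (the root below V_ov).
I_D = (1.85 − 0.278) / 3.17 = 0.496 mA.

I_D = 0.496 mA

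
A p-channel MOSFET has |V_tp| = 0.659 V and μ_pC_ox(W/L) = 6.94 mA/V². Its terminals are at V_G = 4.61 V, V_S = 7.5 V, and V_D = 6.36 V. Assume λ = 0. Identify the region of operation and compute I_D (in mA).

V_SG = V_S − V_G = 7.5 − 4.61 = 2.89 V; V_SD = V_S − V_D = 7.5 − 6.36 = 1.14 V.
V_ov = V_SG − |V_tp| = 2.89 − 0.659 = 2.23 V.
Since V_SD = 1.14 V < V_ov = 2.23 V, the device is in the triode region.
I_D = k_p [V_ov · V_SD − ½ V_SD²] = 6.94 × [2.23 × 1.14 − 0.5 × 1.14²] = 13.1 mA.

Triode; I_D = 13.1 mA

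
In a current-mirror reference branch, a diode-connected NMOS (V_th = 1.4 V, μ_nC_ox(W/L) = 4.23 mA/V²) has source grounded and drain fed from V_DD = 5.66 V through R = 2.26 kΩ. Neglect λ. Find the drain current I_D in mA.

With gate tied to drain, V_GS = V_DS ≥ V_GS − V_th, so the device is in saturation.
KCL at the drain: ½ k_n (V_GS − V_th)² = (V_DD − V_GS)/R.
Let x = V_GS − 1.4. Then 4.78 x² + x − 4.26 = 0, giving x = 0.845 V (positive root), so V_GS = 2.25 V.
I_D = (V_DD − V_GS)/R = (5.66 − 2.25) / 2.26 = 1.51 mA.

I_D = 1.51 mA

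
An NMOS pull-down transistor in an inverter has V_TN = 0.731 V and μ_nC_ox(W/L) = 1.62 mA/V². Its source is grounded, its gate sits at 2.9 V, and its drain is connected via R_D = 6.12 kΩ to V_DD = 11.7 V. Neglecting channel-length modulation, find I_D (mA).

V_GS = V_G = 2.9 V, so V_ov = 2.9 − 0.731 = 2.17 V.
Assume saturation: I_D = ½ k_n V_ov² = 0.5 × 1.62 × 2.17² = 3.81 mA, giving V_DS = V_DD − I_D R_D = 11.7 − 3.81 × 6.12 = -11.6 V.
But -11.6 V < V_ov = 2.17 V, so the device is actually in triode.
In triode I_D = k_n[V_ov V_DS − ½ V_DS²] and I_D = (V_DD − V_DS)/R_D. Equating: 4.96 V_DS² − 22.5 V_DS + 11.7 = 0, giving V_DS = 0.599 V (the root below V_ov).
I_D = (11.7 − 0.599) / 6.12 = 1.81 mA.

I_D = 1.81 mA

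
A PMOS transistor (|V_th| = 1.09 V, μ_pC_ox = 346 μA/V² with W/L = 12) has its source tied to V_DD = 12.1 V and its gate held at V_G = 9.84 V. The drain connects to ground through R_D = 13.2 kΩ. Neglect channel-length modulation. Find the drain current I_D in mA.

V_SG = V_DD − V_G = 12.1 − 9.84 = 2.26 V, so V_ov = 2.26 − 1.09 = 1.17 V.
k_p = μ_pC_ox · (W/L) = 4.152 mA/V².
Assume saturation: I_D = ½ k_p V_ov² = 0.5 × 4.152 × 1.17² = 2.84 mA, giving V_SD = V_DD − I_D R_D = 12.1 − 2.84 × 13.2 = -25.4 V.
But -25.4 V < V_ov = 1.17 V, so the device is actually in triode.
In triode I_D = k_p[V_ov V_SD − ½ V_SD²] and I_D = (V_DD − V_SD)/R_D. Equating: 27.4 V_SD² − 65.12 V_SD + 12.1 = 0, giving V_SD = 0.203 V (the root below V_ov).
I_D = (12.1 − 0.203) / 13.2 = 0.901 mA.

I_D = 0.901 mA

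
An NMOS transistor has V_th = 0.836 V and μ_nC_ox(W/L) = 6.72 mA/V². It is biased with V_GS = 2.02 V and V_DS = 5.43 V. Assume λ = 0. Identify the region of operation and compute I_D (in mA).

Saturation; I_D = 4.71 mA

V_ov = V_GS − V_th = 2.02 − 0.836 = 1.18 V.
Since V_DS = 5.43 V ≥ V_ov = 1.18 V, the device is in saturation.
I_D = ½ k_n V_ov² = 0.5 × 6.72 × 1.18² = 4.71 mA.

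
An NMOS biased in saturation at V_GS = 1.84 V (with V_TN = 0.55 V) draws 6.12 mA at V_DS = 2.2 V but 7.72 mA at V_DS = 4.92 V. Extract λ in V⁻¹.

λ = 0.122 V⁻¹

With V_GS fixed, I_D ∝ (1 + λ V_DS) in saturation, so I_D2/I_D1 = (1 + λ V_DS2)/(1 + λ V_DS1).
7.72/6.12 = 1.261 = (1 + 4.92 λ)/(1 + 2.2 λ).
Solving: λ (I_D1 V_DS2 − I_D2 V_DS1) = I_D2 − I_D1, so λ = (7.72 − 6.12) / (6.12 × 4.92 − 7.72 × 2.2) = 1.6 / 13.1 = 0.122 V⁻¹.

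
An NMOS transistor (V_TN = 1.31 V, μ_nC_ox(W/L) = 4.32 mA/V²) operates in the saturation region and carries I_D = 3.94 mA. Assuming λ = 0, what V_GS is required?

In saturation I_D = ½ k_n (V_GS − V_TN)², so V_GS − V_TN = √(2 I_D / k_n) = √(2 × 3.94 / 4.32) = 1.35 V.
V_GS = 1.31 + 1.35 = 2.66 V.

V_GS = 2.66 V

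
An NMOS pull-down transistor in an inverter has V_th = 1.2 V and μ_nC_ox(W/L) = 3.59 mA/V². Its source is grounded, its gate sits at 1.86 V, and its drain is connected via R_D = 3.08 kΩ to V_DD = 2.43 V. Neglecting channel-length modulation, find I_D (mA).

V_GS = V_G = 1.86 V, so V_ov = 1.86 − 1.2 = 0.66 V.
Assume saturation: I_D = ½ k_n V_ov² = 0.5 × 3.59 × 0.66² = 0.782 mA, giving V_DS = V_DD − I_D R_D = 2.43 − 0.782 × 3.08 = 0.0217 V.
But 0.0217 V < V_ov = 0.66 V, so the device is actually in triode.
In triode I_D = k_n[V_ov V_DS − ½ V_DS²] and I_D = (V_DD − V_DS)/R_D. Equating: 5.53 V_DS² − 8.298 V_DS + 2.43 = 0, giving V_DS = 0.399 V (the root below V_ov).
I_D = (2.43 − 0.399) / 3.08 = 0.659 mA.

I_D = 0.659 mA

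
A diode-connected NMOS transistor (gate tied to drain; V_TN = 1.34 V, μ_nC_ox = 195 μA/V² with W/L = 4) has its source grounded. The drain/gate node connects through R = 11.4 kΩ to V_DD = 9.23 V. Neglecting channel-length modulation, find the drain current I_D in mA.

With gate tied to drain, V_GS = V_DS ≥ V_GS − V_TN, so the device is in saturation.
k_n = μ_nC_ox · (W/L) = 0.78 mA/V².
KCL at the drain: ½ k_n (V_GS − V_TN)² = (V_DD − V_GS)/R.
Let x = V_GS − 1.34. Then 4.45 x² + x − 7.89 = 0, giving x = 1.22 V (positive root), so V_GS = 2.56 V.
I_D = (V_DD − V_GS)/R = (9.23 − 2.56) / 11.4 = 0.585 mA.

I_D = 0.585 mA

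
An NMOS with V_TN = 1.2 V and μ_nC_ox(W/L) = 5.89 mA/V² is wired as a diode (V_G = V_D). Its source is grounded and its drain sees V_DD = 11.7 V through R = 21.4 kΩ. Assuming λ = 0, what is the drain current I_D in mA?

I_D = 0.472 mA

With gate tied to drain, V_GS = V_DS ≥ V_GS − V_TN, so the device is in saturation.
KCL at the drain: ½ k_n (V_GS − V_TN)² = (V_DD − V_GS)/R.
Let x = V_GS − 1.2. Then 63 x² + x − 10.5 = 0, giving x = 0.4 V (positive root), so V_GS = 1.6 V.
I_D = (V_DD − V_GS)/R = (11.7 − 1.6) / 21.4 = 0.472 mA.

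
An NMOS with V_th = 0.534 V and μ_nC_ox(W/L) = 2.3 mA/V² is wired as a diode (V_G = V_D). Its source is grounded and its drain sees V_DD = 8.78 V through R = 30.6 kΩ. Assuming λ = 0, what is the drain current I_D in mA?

With gate tied to drain, V_GS = V_DS ≥ V_GS − V_th, so the device is in saturation.
KCL at the drain: ½ k_n (V_GS − V_th)² = (V_DD − V_GS)/R.
Let x = V_GS − 0.534. Then 35.2 x² + x − 8.246 = 0, giving x = 0.47 V (positive root), so V_GS = 1 V.
I_D = (V_DD − V_GS)/R = (8.78 − 1) / 30.6 = 0.254 mA.

I_D = 0.254 mA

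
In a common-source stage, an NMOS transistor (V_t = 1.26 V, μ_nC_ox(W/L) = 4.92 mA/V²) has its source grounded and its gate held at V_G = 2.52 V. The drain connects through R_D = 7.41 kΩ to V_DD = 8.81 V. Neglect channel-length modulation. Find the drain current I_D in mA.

I_D = 1.16 mA

V_GS = V_G = 2.52 V, so V_ov = 2.52 − 1.26 = 1.26 V.
Assume saturation: I_D = ½ k_n V_ov² = 0.5 × 4.92 × 1.26² = 3.91 mA, giving V_DS = V_DD − I_D R_D = 8.81 − 3.91 × 7.41 = -20.1 V.
But -20.1 V < V_ov = 1.26 V, so the device is actually in triode.
In triode I_D = k_n[V_ov V_DS − ½ V_DS²] and I_D = (V_DD − V_DS)/R_D. Equating: 18.2 V_DS² − 46.94 V_DS + 8.81 = 0, giving V_DS = 0.204 V (the root below V_ov).
I_D = (8.81 − 0.204) / 7.41 = 1.16 mA.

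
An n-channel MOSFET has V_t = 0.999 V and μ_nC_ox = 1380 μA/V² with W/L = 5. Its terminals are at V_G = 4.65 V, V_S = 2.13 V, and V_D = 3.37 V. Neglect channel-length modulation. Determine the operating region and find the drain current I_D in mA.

Triode; I_D = 7.71 mA

V_GS = V_G − V_S = 4.65 − 2.13 = 2.52 V; V_DS = V_D − V_S = 3.37 − 2.13 = 1.24 V.
k_n = μ_nC_ox · (W/L) = 6.9 mA/V².
V_ov = V_GS − V_t = 2.52 − 0.999 = 1.52 V.
Since V_DS = 1.24 V < V_ov = 1.52 V, the device is in the triode region.
I_D = k_n [V_ov · V_DS − ½ V_DS²] = 6.9 × [1.52 × 1.24 − 0.5 × 1.24²] = 7.71 mA.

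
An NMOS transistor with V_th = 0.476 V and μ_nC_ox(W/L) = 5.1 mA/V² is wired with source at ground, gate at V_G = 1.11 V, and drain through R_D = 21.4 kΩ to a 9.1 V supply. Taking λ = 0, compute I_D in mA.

I_D = 0.418 mA

V_GS = V_G = 1.11 V, so V_ov = 1.11 − 0.476 = 0.634 V.
Assume saturation: I_D = ½ k_n V_ov² = 0.5 × 5.1 × 0.634² = 1.02 mA, giving V_DS = V_DD − I_D R_D = 9.1 − 1.02 × 21.4 = -12.8 V.
But -12.8 V < V_ov = 0.634 V, so the device is actually in triode.
In triode I_D = k_n[V_ov V_DS − ½ V_DS²] and I_D = (V_DD − V_DS)/R_D. Equating: 54.6 V_DS² − 70.19 V_DS + 9.1 = 0, giving V_DS = 0.146 V (the root below V_ov).
I_D = (9.1 − 0.146) / 21.4 = 0.418 mA.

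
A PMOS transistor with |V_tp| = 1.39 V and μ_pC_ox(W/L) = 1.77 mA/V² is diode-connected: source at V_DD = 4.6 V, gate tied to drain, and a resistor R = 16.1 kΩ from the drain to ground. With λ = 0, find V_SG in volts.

V_SG = 1.83 V

With gate tied to drain, V_SG = V_SD ≥ V_SG − |V_tp|, so the device is in saturation.
KCL at the drain: ½ k_p (V_SG − |V_tp|)² = (V_DD − V_SG)/R.
Let x = V_SG − 1.39. Then 14.2 x² + x − 3.21 = 0, giving x = 0.441 V (positive root), so V_SG = 1.83 V.
I_D = (V_DD − V_SG)/R = (4.6 − 1.83) / 16.1 = 0.172 mA.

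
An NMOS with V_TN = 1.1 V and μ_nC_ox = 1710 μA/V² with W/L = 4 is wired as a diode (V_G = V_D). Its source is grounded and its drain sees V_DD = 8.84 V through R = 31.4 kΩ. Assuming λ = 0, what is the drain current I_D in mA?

With gate tied to drain, V_GS = V_DS ≥ V_GS − V_TN, so the device is in saturation.
k_n = μ_nC_ox · (W/L) = 6.84 mA/V².
KCL at the drain: ½ k_n (V_GS − V_TN)² = (V_DD − V_GS)/R.
Let x = V_GS − 1.1. Then 107 x² + x − 7.74 = 0, giving x = 0.264 V (positive root), so V_GS = 1.36 V.
I_D = (V_DD − V_GS)/R = (8.84 − 1.36) / 31.4 = 0.238 mA.

I_D = 0.238 mA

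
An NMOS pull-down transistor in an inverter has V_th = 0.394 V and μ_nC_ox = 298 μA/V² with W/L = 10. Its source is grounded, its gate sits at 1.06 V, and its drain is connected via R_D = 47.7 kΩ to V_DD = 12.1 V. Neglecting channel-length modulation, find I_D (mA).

I_D = 0.251 mA

V_GS = V_G = 1.06 V, so V_ov = 1.06 − 0.394 = 0.666 V.
k_n = μ_nC_ox · (W/L) = 2.98 mA/V².
Assume saturation: I_D = ½ k_n V_ov² = 0.5 × 2.98 × 0.666² = 0.661 mA, giving V_DS = V_DD − I_D R_D = 12.1 − 0.661 × 47.7 = -19.4 V.
But -19.4 V < V_ov = 0.666 V, so the device is actually in triode.
In triode I_D = k_n[V_ov V_DS − ½ V_DS²] and I_D = (V_DD − V_DS)/R_D. Equating: 71.1 V_DS² − 95.67 V_DS + 12.1 = 0, giving V_DS = 0.141 V (the root below V_ov).
I_D = (12.1 − 0.141) / 47.7 = 0.251 mA.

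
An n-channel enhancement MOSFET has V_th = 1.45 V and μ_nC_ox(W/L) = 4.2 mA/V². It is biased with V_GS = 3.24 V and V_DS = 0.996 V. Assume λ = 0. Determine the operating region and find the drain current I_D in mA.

Triode; I_D = 5.40 mA

V_ov = V_GS − V_th = 3.24 − 1.45 = 1.79 V.
Since V_DS = 0.996 V < V_ov = 1.79 V, the device is in the triode region.
I_D = k_n [V_ov · V_DS − ½ V_DS²] = 4.2 × [1.79 × 0.996 − 0.5 × 0.996²] = 5.4 mA.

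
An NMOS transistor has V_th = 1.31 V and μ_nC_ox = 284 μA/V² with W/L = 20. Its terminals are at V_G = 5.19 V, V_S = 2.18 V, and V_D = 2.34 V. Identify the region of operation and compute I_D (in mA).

Triode; I_D = 1.47 mA

V_GS = V_G − V_S = 5.19 − 2.18 = 3.01 V; V_DS = V_D − V_S = 2.34 − 2.18 = 0.16 V.
k_n = μ_nC_ox · (W/L) = 5.68 mA/V².
V_ov = V_GS − V_th = 3.01 − 1.31 = 1.7 V.
Since V_DS = 0.16 V < V_ov = 1.7 V, the device is in the triode region.
I_D = k_n [V_ov · V_DS − ½ V_DS²] = 5.68 × [1.7 × 0.16 − 0.5 × 0.16²] = 1.47 mA.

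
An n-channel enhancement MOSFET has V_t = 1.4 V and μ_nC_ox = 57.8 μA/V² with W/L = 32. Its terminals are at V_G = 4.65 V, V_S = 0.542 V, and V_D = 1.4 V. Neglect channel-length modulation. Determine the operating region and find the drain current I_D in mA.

V_GS = V_G − V_S = 4.65 − 0.542 = 4.11 V; V_DS = V_D − V_S = 1.4 − 0.542 = 0.858 V.
k_n = μ_nC_ox · (W/L) = 1.85 mA/V².
V_ov = V_GS − V_t = 4.11 − 1.4 = 2.71 V.
Since V_DS = 0.858 V < V_ov = 2.71 V, the device is in the triode region.
I_D = k_n [V_ov · V_DS − ½ V_DS²] = 1.85 × [2.71 × 0.858 − 0.5 × 0.858²] = 3.62 mA.

Triode; I_D = 3.62 mA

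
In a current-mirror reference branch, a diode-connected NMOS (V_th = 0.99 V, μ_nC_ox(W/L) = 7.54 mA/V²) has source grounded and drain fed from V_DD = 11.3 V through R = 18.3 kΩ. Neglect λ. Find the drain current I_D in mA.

With gate tied to drain, V_GS = V_DS ≥ V_GS − V_th, so the device is in saturation.
KCL at the drain: ½ k_n (V_GS − V_th)² = (V_DD − V_GS)/R.
Let x = V_GS − 0.99. Then 69 x² + x − 10.31 = 0, giving x = 0.379 V (positive root), so V_GS = 1.37 V.
I_D = (V_DD − V_GS)/R = (11.3 − 1.37) / 18.3 = 0.543 mA.

I_D = 0.543 mA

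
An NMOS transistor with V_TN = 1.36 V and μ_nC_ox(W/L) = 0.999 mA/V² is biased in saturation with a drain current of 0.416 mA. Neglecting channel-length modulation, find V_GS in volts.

In saturation I_D = ½ k_n (V_GS − V_TN)², so V_GS − V_TN = √(2 I_D / k_n) = √(2 × 0.416 / 0.999) = 0.913 V.
V_GS = 1.36 + 0.913 = 2.27 V.

V_GS = 2.27 V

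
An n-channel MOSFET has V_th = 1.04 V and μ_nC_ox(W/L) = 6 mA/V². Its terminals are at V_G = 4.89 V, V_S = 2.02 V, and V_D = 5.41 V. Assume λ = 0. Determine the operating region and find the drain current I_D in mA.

V_GS = V_G − V_S = 4.89 − 2.02 = 2.87 V; V_DS = V_D − V_S = 5.41 − 2.02 = 3.39 V.
V_ov = V_GS − V_th = 2.87 − 1.04 = 1.83 V.
Since V_DS = 3.39 V ≥ V_ov = 1.83 V, the device is in saturation.
I_D = ½ k_n V_ov² = 0.5 × 6 × 1.83² = 10 mA.

Saturation; I_D = 10.0 mA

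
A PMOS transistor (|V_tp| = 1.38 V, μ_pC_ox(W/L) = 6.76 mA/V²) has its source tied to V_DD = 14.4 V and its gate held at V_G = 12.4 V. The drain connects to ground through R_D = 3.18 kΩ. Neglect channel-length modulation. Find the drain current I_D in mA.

V_SG = V_DD − V_G = 14.4 − 12.4 = 2 V, so V_ov = 2 − 1.38 = 0.62 V.
Assume saturation: I_D = ½ k_p V_ov² = 0.5 × 6.76 × 0.62² = 1.3 mA, giving V_SD = V_DD − I_D R_D = 14.4 − 1.3 × 3.18 = 10.3 V.
V_SD = 10.3 V ≥ V_ov = 0.62 V, confirming saturation.

I_D = 1.30 mA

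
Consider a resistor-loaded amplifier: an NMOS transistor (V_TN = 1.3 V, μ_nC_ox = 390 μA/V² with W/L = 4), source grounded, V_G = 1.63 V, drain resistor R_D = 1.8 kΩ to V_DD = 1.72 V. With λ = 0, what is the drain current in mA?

I_D = 0.0849 mA

V_GS = V_G = 1.63 V, so V_ov = 1.63 − 1.3 = 0.33 V.
k_n = μ_nC_ox · (W/L) = 1.56 mA/V².
Assume saturation: I_D = ½ k_n V_ov² = 0.5 × 1.56 × 0.33² = 0.0849 mA, giving V_DS = V_DD − I_D R_D = 1.72 − 0.0849 × 1.8 = 1.57 V.
V_DS = 1.57 V ≥ V_ov = 0.33 V, confirming saturation.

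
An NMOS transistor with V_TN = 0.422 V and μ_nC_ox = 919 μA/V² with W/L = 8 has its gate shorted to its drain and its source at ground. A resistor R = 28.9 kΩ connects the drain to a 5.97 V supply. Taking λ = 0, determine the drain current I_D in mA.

With gate tied to drain, V_GS = V_DS ≥ V_GS − V_TN, so the device is in saturation.
k_n = μ_nC_ox · (W/L) = 7.352 mA/V².
KCL at the drain: ½ k_n (V_GS − V_TN)² = (V_DD − V_GS)/R.
Let x = V_GS − 0.422. Then 106 x² + x − 5.548 = 0, giving x = 0.224 V (positive root), so V_GS = 0.646 V.
I_D = (V_DD − V_GS)/R = (5.97 − 0.646) / 28.9 = 0.184 mA.

I_D = 0.184 mA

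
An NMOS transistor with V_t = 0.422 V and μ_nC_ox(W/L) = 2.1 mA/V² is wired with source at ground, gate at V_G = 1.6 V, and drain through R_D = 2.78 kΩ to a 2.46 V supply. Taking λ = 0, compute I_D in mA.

I_D = 0.755 mA

V_GS = V_G = 1.6 V, so V_ov = 1.6 − 0.422 = 1.18 V.
Assume saturation: I_D = ½ k_n V_ov² = 0.5 × 2.1 × 1.18² = 1.46 mA, giving V_DS = V_DD − I_D R_D = 2.46 − 1.46 × 2.78 = -1.59 V.
But -1.59 V < V_ov = 1.18 V, so the device is actually in triode.
In triode I_D = k_n[V_ov V_DS − ½ V_DS²] and I_D = (V_DD − V_DS)/R_D. Equating: 2.92 V_DS² − 7.877 V_DS + 2.46 = 0, giving V_DS = 0.36 V (the root below V_ov).
I_D = (2.46 − 0.36) / 2.78 = 0.755 mA.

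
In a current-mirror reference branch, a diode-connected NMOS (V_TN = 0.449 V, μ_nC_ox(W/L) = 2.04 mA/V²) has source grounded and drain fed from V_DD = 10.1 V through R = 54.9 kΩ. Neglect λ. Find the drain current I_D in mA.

I_D = 0.168 mA

With gate tied to drain, V_GS = V_DS ≥ V_GS − V_TN, so the device is in saturation.
KCL at the drain: ½ k_n (V_GS − V_TN)² = (V_DD − V_GS)/R.
Let x = V_GS − 0.449. Then 56 x² + x − 9.651 = 0, giving x = 0.406 V (positive root), so V_GS = 0.855 V.
I_D = (V_DD − V_GS)/R = (10.1 − 0.855) / 54.9 = 0.168 mA.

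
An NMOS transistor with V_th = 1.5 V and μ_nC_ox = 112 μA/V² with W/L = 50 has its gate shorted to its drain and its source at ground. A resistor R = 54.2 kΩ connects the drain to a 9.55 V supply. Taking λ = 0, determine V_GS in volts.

V_GS = 1.73 V

With gate tied to drain, V_GS = V_DS ≥ V_GS − V_th, so the device is in saturation.
k_n = μ_nC_ox · (W/L) = 5.6 mA/V².
KCL at the drain: ½ k_n (V_GS − V_th)² = (V_DD − V_GS)/R.
Let x = V_GS − 1.5. Then 152 x² + x − 8.05 = 0, giving x = 0.227 V (positive root), so V_GS = 1.73 V.
I_D = (V_DD − V_GS)/R = (9.55 − 1.73) / 54.2 = 0.144 mA.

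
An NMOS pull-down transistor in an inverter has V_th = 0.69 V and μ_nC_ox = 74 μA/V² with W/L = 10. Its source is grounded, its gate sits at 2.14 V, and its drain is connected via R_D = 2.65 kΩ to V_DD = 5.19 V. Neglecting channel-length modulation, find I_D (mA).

V_GS = V_G = 2.14 V, so V_ov = 2.14 − 0.69 = 1.45 V.
k_n = μ_nC_ox · (W/L) = 0.74 mA/V².
Assume saturation: I_D = ½ k_n V_ov² = 0.5 × 0.74 × 1.45² = 0.778 mA, giving V_DS = V_DD − I_D R_D = 5.19 − 0.778 × 2.65 = 3.13 V.
V_DS = 3.13 V ≥ V_ov = 1.45 V, confirming saturation.

I_D = 0.778 mA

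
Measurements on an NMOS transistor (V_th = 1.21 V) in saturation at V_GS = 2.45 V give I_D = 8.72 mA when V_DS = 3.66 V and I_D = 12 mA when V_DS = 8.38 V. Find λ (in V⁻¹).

With V_GS fixed, I_D ∝ (1 + λ V_DS) in saturation, so I_D2/I_D1 = (1 + λ V_DS2)/(1 + λ V_DS1).
12/8.72 = 1.376 = (1 + 8.38 λ)/(1 + 3.66 λ).
Solving: λ (I_D1 V_DS2 − I_D2 V_DS1) = I_D2 − I_D1, so λ = (12 − 8.72) / (8.72 × 8.38 − 12 × 3.66) = 3.28 / 29.2 = 0.113 V⁻¹.

λ = 0.113 V⁻¹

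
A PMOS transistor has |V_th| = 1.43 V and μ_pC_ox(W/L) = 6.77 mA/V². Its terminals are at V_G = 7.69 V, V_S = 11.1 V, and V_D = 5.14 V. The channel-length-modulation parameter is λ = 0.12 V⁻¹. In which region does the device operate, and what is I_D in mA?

V_SG = V_S − V_G = 11.1 − 7.69 = 3.41 V; V_SD = V_S − V_D = 11.1 − 5.14 = 5.96 V.
V_ov = V_SG − |V_th| = 3.41 − 1.43 = 1.98 V.
Since V_SD = 5.96 V ≥ V_ov = 1.98 V, the device is in saturation.
I_D = ½ k_p V_ov² (1 + λ V_SD) = 0.5 × 6.77 × 1.98² × (1 + 0.12 × 5.96) = 22.8 mA.

Saturation; I_D = 22.8 mA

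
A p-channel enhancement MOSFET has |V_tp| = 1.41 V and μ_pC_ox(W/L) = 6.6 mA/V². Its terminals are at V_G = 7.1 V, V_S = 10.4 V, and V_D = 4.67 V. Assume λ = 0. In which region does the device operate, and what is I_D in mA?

V_SG = V_S − V_G = 10.4 − 7.1 = 3.3 V; V_SD = V_S − V_D = 10.4 − 4.67 = 5.73 V.
V_ov = V_SG − |V_tp| = 3.3 − 1.41 = 1.89 V.
Since V_SD = 5.73 V ≥ V_ov = 1.89 V, the device is in saturation.
I_D = ½ k_p V_ov² = 0.5 × 6.6 × 1.89² = 11.8 mA.

Saturation; I_D = 11.8 mA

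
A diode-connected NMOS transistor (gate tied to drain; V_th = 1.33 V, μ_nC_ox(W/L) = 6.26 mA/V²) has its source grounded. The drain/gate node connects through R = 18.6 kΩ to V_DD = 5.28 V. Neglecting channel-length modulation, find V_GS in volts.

With gate tied to drain, V_GS = V_DS ≥ V_GS − V_th, so the device is in saturation.
KCL at the drain: ½ k_n (V_GS − V_th)² = (V_DD − V_GS)/R.
Let x = V_GS − 1.33. Then 58.2 x² + x − 3.95 = 0, giving x = 0.252 V (positive root), so V_GS = 1.58 V.
I_D = (V_DD − V_GS)/R = (5.28 − 1.58) / 18.6 = 0.199 mA.

V_GS = 1.58 V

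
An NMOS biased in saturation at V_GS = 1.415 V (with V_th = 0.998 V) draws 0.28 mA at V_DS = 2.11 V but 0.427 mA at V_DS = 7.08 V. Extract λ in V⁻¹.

λ = 0.136 V⁻¹

With V_GS fixed, I_D ∝ (1 + λ V_DS) in saturation, so I_D2/I_D1 = (1 + λ V_DS2)/(1 + λ V_DS1).
0.427/0.28 = 1.525 = (1 + 7.08 λ)/(1 + 2.11 λ).
Solving: λ (I_D1 V_DS2 − I_D2 V_DS1) = I_D2 − I_D1, so λ = (0.427 − 0.28) / (0.28 × 7.08 − 0.427 × 2.11) = 0.147 / 1.08 = 0.136 V⁻¹.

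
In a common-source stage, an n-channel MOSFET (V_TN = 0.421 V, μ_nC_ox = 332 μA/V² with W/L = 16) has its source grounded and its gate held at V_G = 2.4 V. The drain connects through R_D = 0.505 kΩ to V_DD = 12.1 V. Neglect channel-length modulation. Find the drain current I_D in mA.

V_GS = V_G = 2.4 V, so V_ov = 2.4 − 0.421 = 1.98 V.
k_n = μ_nC_ox · (W/L) = 5.312 mA/V².
Assume saturation: I_D = ½ k_n V_ov² = 0.5 × 5.312 × 1.98² = 10.4 mA, giving V_DS = V_DD − I_D R_D = 12.1 − 10.4 × 0.505 = 6.85 V.
V_DS = 6.85 V ≥ V_ov = 1.98 V, confirming saturation.

I_D = 10.4 mA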